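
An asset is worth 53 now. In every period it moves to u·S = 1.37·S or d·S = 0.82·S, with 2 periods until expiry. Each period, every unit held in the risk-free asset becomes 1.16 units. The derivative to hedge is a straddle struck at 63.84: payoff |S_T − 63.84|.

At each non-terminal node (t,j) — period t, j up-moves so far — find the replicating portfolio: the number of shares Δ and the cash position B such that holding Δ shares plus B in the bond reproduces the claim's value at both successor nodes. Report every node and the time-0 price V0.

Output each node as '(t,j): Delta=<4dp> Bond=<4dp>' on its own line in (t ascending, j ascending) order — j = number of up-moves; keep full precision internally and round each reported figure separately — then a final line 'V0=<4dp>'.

(0,0): Delta=0.3030 Bond=-1.3730
(1,0): Delta=-1.0000 Bond=55.0345
(1,1): Delta=0.7847 Bond=-36.5683
V0=14.6845

The replicating-portfolio and risk-neutral prices coincide; use p* = (1.16−0.82)/(1.37−0.82) = 0.6182 for the latter.
Terminal payoffs: V(2,0)=28.2028, V(2,1)=4.2998, V(2,2)=35.6357
  t=1,j=0: stock 43.4600 → up 59.5402 (V=4.2998), down 35.6372 (V=28.2028). Price 11.5745; hedge Δ=-1.0000, bond B=55.0345.
  t=1,j=1: stock 72.6100 → up 99.4757 (V=35.6357), down 59.5402 (V=4.2998). Price 20.4061; hedge Δ=0.7847, bond B=-36.5683.
  t=0,j=0: stock 53.0000 → up 72.6100 (V=20.4061), down 43.4600 (V=11.5745). Price 14.6845; hedge Δ=0.3030, bond B=-1.3730.
The time-0 hedge costs 14.6845, which is the no-arbitrage price.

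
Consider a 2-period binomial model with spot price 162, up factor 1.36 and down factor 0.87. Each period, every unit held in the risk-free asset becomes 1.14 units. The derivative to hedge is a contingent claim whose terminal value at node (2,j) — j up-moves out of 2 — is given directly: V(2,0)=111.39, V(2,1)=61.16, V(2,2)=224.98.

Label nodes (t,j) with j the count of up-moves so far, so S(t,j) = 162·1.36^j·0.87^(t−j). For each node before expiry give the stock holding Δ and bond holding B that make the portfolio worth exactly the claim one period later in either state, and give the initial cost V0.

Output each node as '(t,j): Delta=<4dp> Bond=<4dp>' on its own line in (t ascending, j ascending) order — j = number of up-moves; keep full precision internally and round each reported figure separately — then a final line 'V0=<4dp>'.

(0,0): Delta=0.7483 Bond=-28.0995
(1,0): Delta=-0.7273 Bond=175.9420
(1,1): Delta=1.5175 Bond=-201.4948
V0=93.1249

No-arbitrage ⇒ martingale measure with p* = (R−d)/(u−d) = 0.5510.
At expiry t=2: V(2,0)=111.3900, V(2,1)=61.1600, V(2,2)=224.9800
Node (1,0) S=140.9400: V=(p*·61.1600+(1−p*)·111.3900)/1.14=73.4318; Δ=(61.1600−111.3900)/(191.6784−122.6178)=-0.7273; B=V−Δ·S=175.9420
Node (1,1) S=220.3200: V=(p*·224.9800+(1−p*)·61.1600)/1.14=132.8317; Δ=(224.9800−61.1600)/(299.6352−191.6784)=1.5175; B=V−Δ·S=-201.4948
Node (0,0) S=162.0000: V=(p*·132.8317+(1−p*)·73.4318)/1.14=93.1249; Δ=(132.8317−73.4318)/(220.3200−140.9400)=0.7483; B=V−Δ·S=-28.0995
Check: Δ(0,0)·S0 + B(0,0) = 93.1249 = V0.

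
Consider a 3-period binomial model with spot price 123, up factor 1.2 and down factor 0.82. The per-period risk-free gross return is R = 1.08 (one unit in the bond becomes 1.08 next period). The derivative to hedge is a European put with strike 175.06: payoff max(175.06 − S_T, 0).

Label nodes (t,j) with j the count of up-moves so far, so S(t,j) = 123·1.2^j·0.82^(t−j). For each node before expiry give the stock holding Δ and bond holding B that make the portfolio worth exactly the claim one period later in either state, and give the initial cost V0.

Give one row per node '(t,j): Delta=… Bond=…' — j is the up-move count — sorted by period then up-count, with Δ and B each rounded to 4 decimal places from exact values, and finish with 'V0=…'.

(0,0): Delta=-0.6781 Bond=108.9086
(1,0): Delta=-1.0000 Bond=150.0857
(1,1): Delta=-0.5766 Bond=102.6377
(2,0): Delta=-1.0000 Bond=162.0926
(2,1): Delta=-1.0000 Bond=162.0926
(2,2): Delta=-0.4431 Bond=87.1977
V0=25.4994

Under the risk-neutral measure, an up-move has probability p* = (R−d)/(u−d) = 0.6842 and values discount at R = 1.08.
Terminal payoffs: V(3,0)=107.2417, V(3,1)=75.8138, V(3,2)=29.8216, V(3,3)=0.0000
(2,0): S=82.7052. Δ = (V_up−V_dn)/(S_up−S_dn) = (75.8138−107.2417)/(99.2462−67.8183) = -1.0000. V = [p*·75.8138 + (1−p*)·107.2417]/1.08 = 79.3874. B = V − Δ·S = 162.0926.
(2,1): S=121.0320. Δ = (V_up−V_dn)/(S_up−S_dn) = (29.8216−75.8138)/(145.2384−99.2462) = -1.0000. V = [p*·29.8216 + (1−p*)·75.8138]/1.08 = 41.0606. B = V − Δ·S = 162.0926.
(2,2): S=177.1200. Δ = (V_up−V_dn)/(S_up−S_dn) = (0.0000−29.8216)/(212.5440−145.2384) = -0.4431. V = [p*·0.0000 + (1−p*)·29.8216]/1.08 = 8.7198. B = V − Δ·S = 87.1977.
(1,0): S=100.8600. Δ = (V_up−V_dn)/(S_up−S_dn) = (41.0606−79.3874)/(121.0320−82.7052) = -1.0000. V = [p*·41.0606 + (1−p*)·79.3874]/1.08 = 49.2257. B = V − Δ·S = 150.0857.
(1,1): S=147.6000. Δ = (V_up−V_dn)/(S_up−S_dn) = (8.7198−41.0606)/(177.1200−121.0320) = -0.5766. V = [p*·8.7198 + (1−p*)·41.0606]/1.08 = 17.5302. B = V − Δ·S = 102.6377.
(0,0): S=123.0000. Δ = (V_up−V_dn)/(S_up−S_dn) = (17.5302−49.2257)/(147.6000−100.8600) = -0.6781. V = [p*·17.5302 + (1−p*)·49.2257]/1.08 = 25.4994. B = V − Δ·S = 108.9086.
The time-0 hedge costs 25.4994, which is the no-arbitrage price.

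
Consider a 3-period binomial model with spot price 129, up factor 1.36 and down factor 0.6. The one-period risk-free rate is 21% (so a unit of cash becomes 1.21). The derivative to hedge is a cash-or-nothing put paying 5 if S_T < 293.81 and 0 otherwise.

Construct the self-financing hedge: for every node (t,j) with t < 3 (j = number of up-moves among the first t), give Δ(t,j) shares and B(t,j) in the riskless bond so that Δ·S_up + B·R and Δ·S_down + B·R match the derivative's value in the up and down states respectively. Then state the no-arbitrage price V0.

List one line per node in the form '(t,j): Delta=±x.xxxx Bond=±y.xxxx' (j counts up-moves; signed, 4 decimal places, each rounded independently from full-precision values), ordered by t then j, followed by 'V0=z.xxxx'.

(0,0): Delta=-0.0224 Bond=4.2578
(1,0): Delta=0.0000 Bond=3.4151
(1,1): Delta=-0.0249 Bond=5.5790
(2,0): Delta=0.0000 Bond=4.1322
(2,1): Delta=0.0000 Bond=4.1322
(2,2): Delta=-0.0276 Bond=7.3945
V0=1.3630

Under the risk-neutral measure, an up-move has probability p* = (R−d)/(u−d) = 0.8026 and values discount at R = 1.21.
Payoff layer (t=3): V(3,0)=5.0000, V(3,1)=5.0000, V(3,2)=5.0000, V(3,3)=0.0000
  t=2,j=0: stock 46.4400 → up 63.1584 (V=5.0000), down 27.8640 (V=5.0000). Price 4.1322; hedge Δ=0.0000, bond B=4.1322.
  t=2,j=1: stock 105.2640 → up 143.1590 (V=5.0000), down 63.1584 (V=5.0000). Price 4.1322; hedge Δ=0.0000, bond B=4.1322.
  t=2,j=2: stock 238.5984 → up 324.4938 (V=0.0000), down 143.1590 (V=5.0000). Price 0.8156; hedge Δ=-0.0276, bond B=7.3945.
  t=1,j=0: stock 77.4000 → up 105.2640 (V=4.1322), down 46.4400 (V=4.1322). Price 3.4151; hedge Δ=0.0000, bond B=3.4151.
  t=1,j=1: stock 175.4400 → up 238.5984 (V=0.8156), down 105.2640 (V=4.1322). Price 1.2150; hedge Δ=-0.0249, bond B=5.5790.
  t=0,j=0: stock 129.0000 → up 175.4400 (V=1.2150), down 77.4000 (V=3.4151). Price 1.3630; hedge Δ=-0.0224, bond B=4.2578.
Root portfolio cost Δ·129+B reproduces V0=1.3630.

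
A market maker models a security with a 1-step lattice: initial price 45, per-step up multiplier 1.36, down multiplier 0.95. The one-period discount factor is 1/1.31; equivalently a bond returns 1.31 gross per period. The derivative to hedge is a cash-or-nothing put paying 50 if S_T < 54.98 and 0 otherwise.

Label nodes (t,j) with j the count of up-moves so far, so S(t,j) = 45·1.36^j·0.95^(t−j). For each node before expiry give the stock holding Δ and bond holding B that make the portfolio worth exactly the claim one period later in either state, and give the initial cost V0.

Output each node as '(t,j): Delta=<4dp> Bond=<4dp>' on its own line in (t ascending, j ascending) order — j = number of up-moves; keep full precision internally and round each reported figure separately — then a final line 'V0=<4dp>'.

No-arbitrage ⇒ martingale measure with p* = (R−d)/(u−d) = 0.8780.
Payoff layer (t=1): V(1,0)=50.0000, V(1,1)=0.0000
Node (0,0) S=45.0000: V=(p*·0.0000+(1−p*)·50.0000)/1.31=4.6546; Δ=(0.0000−50.0000)/(61.2000−42.7500)=-2.7100; B=V−Δ·S=126.6058
Check: Δ(0,0)·S0 + B(0,0) = 4.6546 = V0.

(0,0): Delta=-2.7100 Bond=126.6058
V0=4.6546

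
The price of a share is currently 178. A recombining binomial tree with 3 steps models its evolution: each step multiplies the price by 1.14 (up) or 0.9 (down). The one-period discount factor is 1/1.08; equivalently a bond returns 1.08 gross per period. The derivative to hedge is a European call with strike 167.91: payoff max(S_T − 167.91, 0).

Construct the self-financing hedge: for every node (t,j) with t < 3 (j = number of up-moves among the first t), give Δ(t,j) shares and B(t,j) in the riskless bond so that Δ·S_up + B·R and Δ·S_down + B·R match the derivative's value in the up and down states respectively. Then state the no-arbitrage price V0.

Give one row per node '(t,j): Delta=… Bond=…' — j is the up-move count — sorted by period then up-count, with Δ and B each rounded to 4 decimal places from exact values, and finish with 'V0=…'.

(0,0): Delta=0.9299 Bond=-119.9492
(1,0): Delta=0.7276 Bond=-97.1400
(1,1): Delta=0.9832 Bond=-140.3468
(2,0): Delta=0.0000 Bond=0.0000
(2,1): Delta=0.9191 Bond=-139.8817
(2,2): Delta=1.0000 Bond=-155.4722
V0=45.5765

The replicating-portfolio and risk-neutral prices coincide; use p* = (1.08−0.9)/(1.14−0.9) = 0.7500 for the latter.
Payoff layer (t=3): V(3,0)=0.0000, V(3,1)=0.0000, V(3,2)=40.2859, V(3,3)=95.8048
Node (2,0) S=144.1800: V=(p*·0.0000+(1−p*)·0.0000)/1.08=0.0000; Δ=(0.0000−0.0000)/(164.3652−129.7620)=0.0000; B=V−Δ·S=0.0000
Node (2,1) S=182.6280: V=(p*·40.2859+(1−p*)·0.0000)/1.08=27.9763; Δ=(40.2859−0.0000)/(208.1959−164.3652)=0.9191; B=V−Δ·S=-139.8817
Node (2,2) S=231.3288: V=(p*·95.8048+(1−p*)·40.2859)/1.08=75.8566; Δ=(95.8048−40.2859)/(263.7148−208.1959)=1.0000; B=V−Δ·S=-155.4722
Node (1,0) S=160.2000: V=(p*·27.9763+(1−p*)·0.0000)/1.08=19.4280; Δ=(27.9763−0.0000)/(182.6280−144.1800)=0.7276; B=V−Δ·S=-97.1400
Node (1,1) S=202.9200: V=(p*·75.8566+(1−p*)·27.9763)/1.08=59.1542; Δ=(75.8566−27.9763)/(231.3288−182.6280)=0.9832; B=V−Δ·S=-140.3468
Node (0,0) S=178.0000: V=(p*·59.1542+(1−p*)·19.4280)/1.08=45.5765; Δ=(59.1542−19.4280)/(202.9200−160.2000)=0.9299; B=V−Δ·S=-119.9492
Check: Δ(0,0)·S0 + B(0,0) = 45.5765 = V0.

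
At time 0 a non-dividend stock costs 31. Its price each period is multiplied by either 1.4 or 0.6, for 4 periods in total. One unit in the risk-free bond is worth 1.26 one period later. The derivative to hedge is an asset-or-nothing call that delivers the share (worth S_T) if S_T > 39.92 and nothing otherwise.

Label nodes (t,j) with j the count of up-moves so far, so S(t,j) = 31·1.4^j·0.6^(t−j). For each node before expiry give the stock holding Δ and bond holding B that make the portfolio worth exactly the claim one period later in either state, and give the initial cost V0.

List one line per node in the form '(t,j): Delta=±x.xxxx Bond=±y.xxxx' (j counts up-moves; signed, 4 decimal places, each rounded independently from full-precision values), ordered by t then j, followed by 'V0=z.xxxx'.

(0,0): Delta=1.1379 Bond=-5.4268
(1,0): Delta=1.4705 Bond=-13.0243
(1,1): Delta=1.1076 Bond=-5.5255
(2,0): Delta=0.0000 Bond=0.0000
(2,1): Delta=1.6042 Bond=-19.8917
(2,2): Delta=1.0625 Bond=-4.2194
(3,0): Delta=0.0000 Bond=0.0000
(3,1): Delta=0.0000 Bond=0.0000
(3,2): Delta=1.7500 Bond=-30.3800
(3,3): Delta=1.0000 Bond=0.0000
V0=29.8474

Under the risk-neutral measure, an up-move has probability p* = (R−d)/(u−d) = 0.8250 and values discount at R = 1.26.
At expiry t=4: V(4,0)=0.0000, V(4,1)=0.0000, V(4,2)=0.0000, V(4,3)=51.0384, V(4,4)=119.0896
  t=3,j=0: stock 6.6960 → up 9.3744 (V=0.0000), down 4.0176 (V=0.0000). Price 0.0000; hedge Δ=0.0000, bond B=0.0000.
  t=3,j=1: stock 15.6240 → up 21.8736 (V=0.0000), down 9.3744 (V=0.0000). Price 0.0000; hedge Δ=0.0000, bond B=0.0000.
  t=3,j=2: stock 36.4560 → up 51.0384 (V=51.0384), down 21.8736 (V=0.0000). Price 33.4180; hedge Δ=1.7500, bond B=-30.3800.
  t=3,j=3: stock 85.0640 → up 119.0896 (V=119.0896), down 51.0384 (V=51.0384). Price 85.0640; hedge Δ=1.0000, bond B=0.0000.
  t=2,j=0: stock 11.1600 → up 15.6240 (V=0.0000), down 6.6960 (V=0.0000). Price 0.0000; hedge Δ=0.0000, bond B=0.0000.
  t=2,j=1: stock 26.0400 → up 36.4560 (V=33.4180), down 15.6240 (V=0.0000). Price 21.8808; hedge Δ=1.6042, bond B=-19.8917.
  t=2,j=2: stock 60.7600 → up 85.0640 (V=85.0640), down 36.4560 (V=33.4180). Price 60.3381; hedge Δ=1.0625, bond B=-4.2194.
  t=1,j=0: stock 18.6000 → up 26.0400 (V=21.8808), down 11.1600 (V=0.0000). Price 14.3267; hedge Δ=1.4705, bond B=-13.0243.
  t=1,j=1: stock 43.4000 → up 60.7600 (V=60.3381), down 26.0400 (V=21.8808). Price 42.5461; hedge Δ=1.1076, bond B=-5.5255.
  t=0,j=0: stock 31.0000 → up 43.4000 (V=42.5461), down 18.6000 (V=14.3267). Price 29.8474; hedge Δ=1.1379, bond B=-5.4268.
Self-financing check: at every node Δ·S+B equals the discounted successor values.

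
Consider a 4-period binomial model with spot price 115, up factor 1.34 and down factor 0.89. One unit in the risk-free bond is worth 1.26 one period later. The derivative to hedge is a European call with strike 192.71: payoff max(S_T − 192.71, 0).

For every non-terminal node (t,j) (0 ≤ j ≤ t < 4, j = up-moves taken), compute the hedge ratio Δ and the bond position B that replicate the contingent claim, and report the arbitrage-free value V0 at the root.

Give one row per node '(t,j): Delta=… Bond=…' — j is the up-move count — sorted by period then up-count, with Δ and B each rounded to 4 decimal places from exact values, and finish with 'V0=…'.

No-arbitrage ⇒ martingale measure with p* = (R−d)/(u−d) = 0.8222.
Terminal values V(4,·): V(4,0)=0.0000, V(4,1)=0.0000, V(4,2)=0.0000, V(4,3)=53.5547, V(4,4)=178.0706
Node (3,0) S=81.0714: V=(p*·0.0000+(1−p*)·0.0000)/1.26=0.0000; Δ=(0.0000−0.0000)/(108.6357−72.1536)=0.0000; B=V−Δ·S=0.0000
Node (3,1) S=122.0626: V=(p*·0.0000+(1−p*)·0.0000)/1.26=0.0000; Δ=(0.0000−0.0000)/(163.5639−108.6357)=0.0000; B=V−Δ·S=0.0000
Node (3,2) S=183.7797: V=(p*·53.5547+(1−p*)·0.0000)/1.26=34.9475; Δ=(53.5547−0.0000)/(246.2647−163.5639)=0.6476; B=V−Δ·S=-84.0630
Node (3,3) S=276.7020: V=(p*·178.0706+(1−p*)·53.5547)/1.26=123.7575; Δ=(178.0706−53.5547)/(370.7806−246.2647)=1.0000; B=V−Δ·S=-152.9444
Node (2,0) S=91.0915: V=(p*·0.0000+(1−p*)·0.0000)/1.26=0.0000; Δ=(0.0000−0.0000)/(122.0626−81.0714)=0.0000; B=V−Δ·S=0.0000
Node (2,1) S=137.1490: V=(p*·34.9475+(1−p*)·0.0000)/1.26=22.8053; Δ=(34.9475−0.0000)/(183.7797−122.0626)=0.5663; B=V−Δ·S=-54.8559
Node (2,2) S=206.4940: V=(p*·123.7575+(1−p*)·34.9475)/1.26=85.6897; Δ=(123.7575−34.9475)/(276.7020−183.7797)=0.9557; B=V−Δ·S=-111.6658
Node (1,0) S=102.3500: V=(p*·22.8053+(1−p*)·0.0000)/1.26=14.8817; Δ=(22.8053−0.0000)/(137.1490−91.0915)=0.4951; B=V−Δ·S=-35.7966
Node (1,1) S=154.1000: V=(p*·85.6897+(1−p*)·22.8053)/1.26=59.1351; Δ=(85.6897−22.8053)/(206.4940−137.1490)=0.9068; B=V−Δ·S=-80.6081
Node (0,0) S=115.0000: V=(p*·59.1351+(1−p*)·14.8817)/1.26=40.6888; Δ=(59.1351−14.8817)/(154.1000−102.3500)=0.8551; B=V−Δ·S=-57.6521
Self-financing check: at every node Δ·S+B equals the discounted successor values.

(0,0): Delta=0.8551 Bond=-57.6521
(1,0): Delta=0.4951 Bond=-35.7966
(1,1): Delta=0.9068 Bond=-80.6081
(2,0): Delta=0.0000 Bond=0.0000
(2,1): Delta=0.5663 Bond=-54.8559
(2,2): Delta=0.9557 Bond=-111.6658
(3,0): Delta=0.0000 Bond=0.0000
(3,1): Delta=0.0000 Bond=0.0000
(3,2): Delta=0.6476 Bond=-84.0630
(3,3): Delta=1.0000 Bond=-152.9444
V0=40.6888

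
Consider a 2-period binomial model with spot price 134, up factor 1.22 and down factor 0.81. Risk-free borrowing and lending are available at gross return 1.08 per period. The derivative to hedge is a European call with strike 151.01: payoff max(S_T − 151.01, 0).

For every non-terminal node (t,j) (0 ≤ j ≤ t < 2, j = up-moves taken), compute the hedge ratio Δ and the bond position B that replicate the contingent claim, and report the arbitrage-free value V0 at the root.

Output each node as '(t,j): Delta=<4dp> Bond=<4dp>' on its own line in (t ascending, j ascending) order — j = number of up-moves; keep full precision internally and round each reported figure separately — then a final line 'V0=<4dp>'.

(0,0): Delta=0.5376 Bond=-54.0254
(1,0): Delta=0.0000 Bond=0.0000
(1,1): Delta=0.7226 Bond=-88.6017
V0=18.0085

Risk-neutral probability p* = (R−d)/(u−d) = (1.08−0.81)/(1.22−0.81) = 0.6585.
At expiry t=2: V(2,0)=0.0000, V(2,1)=0.0000, V(2,2)=48.4356
  t=1,j=0: stock 108.5400 → up 132.4188 (V=0.0000), down 87.9174 (V=0.0000). Price 0.0000; hedge Δ=0.0000, bond B=0.0000.
  t=1,j=1: stock 163.4800 → up 199.4456 (V=48.4356), down 132.4188 (V=0.0000). Price 29.5339; hedge Δ=0.7226, bond B=-88.6017.
  t=0,j=0: stock 134.0000 → up 163.4800 (V=29.5339), down 108.5400 (V=0.0000). Price 18.0085; hedge Δ=0.5376, bond B=-54.0254.
Root portfolio cost Δ·134+B reproduces V0=18.0085.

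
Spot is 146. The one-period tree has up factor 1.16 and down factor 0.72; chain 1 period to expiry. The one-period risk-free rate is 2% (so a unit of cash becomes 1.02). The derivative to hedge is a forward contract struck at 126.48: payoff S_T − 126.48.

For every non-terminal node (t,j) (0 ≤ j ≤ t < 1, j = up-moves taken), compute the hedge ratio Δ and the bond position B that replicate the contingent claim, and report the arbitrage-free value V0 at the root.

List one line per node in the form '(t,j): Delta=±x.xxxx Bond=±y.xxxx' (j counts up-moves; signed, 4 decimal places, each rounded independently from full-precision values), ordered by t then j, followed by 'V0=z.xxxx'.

(0,0): Delta=1.0000 Bond=-124.0000
V0=22.0000

Under the risk-neutral measure, an up-move has probability p* = (R−d)/(u−d) = 0.6818 and values discount at R = 1.02.
At expiry t=1: V(1,0)=-21.3600, V(1,1)=42.8800
Node (0,0) S=146.0000: V=(p*·42.8800+(1−p*)·-21.3600)/1.02=22.0000; Δ=(42.8800−-21.3600)/(169.3600−105.1200)=1.0000; B=V−Δ·S=-124.0000
Self-financing check: at every node Δ·S+B equals the discounted successor values.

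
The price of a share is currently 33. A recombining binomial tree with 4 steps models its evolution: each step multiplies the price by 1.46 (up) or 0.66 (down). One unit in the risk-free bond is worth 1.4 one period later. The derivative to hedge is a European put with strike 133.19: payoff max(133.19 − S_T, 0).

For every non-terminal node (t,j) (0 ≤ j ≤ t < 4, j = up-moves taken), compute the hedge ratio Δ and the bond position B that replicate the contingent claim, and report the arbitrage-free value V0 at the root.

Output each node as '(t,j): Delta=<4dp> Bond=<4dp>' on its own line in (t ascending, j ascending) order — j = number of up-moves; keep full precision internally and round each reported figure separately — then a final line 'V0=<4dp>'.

(0,0): Delta=-0.8170 Bond=31.8230
(1,0): Delta=-1.0000 Bond=48.5386
(1,1): Delta=-0.8103 Bond=44.2290
(2,0): Delta=-1.0000 Bond=67.9541
(2,1): Delta=-1.0000 Bond=67.9541
(2,2): Delta=-0.8033 Bond=61.4314
(3,0): Delta=-1.0000 Bond=95.1357
(3,1): Delta=-1.0000 Bond=95.1357
(3,2): Delta=-1.0000 Bond=95.1357
(3,3): Delta=-0.7961 Bond=85.2636
V0=4.8630

No-arbitrage ⇒ martingale measure with p* = (R−d)/(u−d) = 0.9250.
Terminal values V(4,·): V(4,0)=126.9283, V(4,1)=119.3384, V(4,2)=102.5487, V(4,3)=65.4077, V(4,4)=0.0000
(3,0): S=9.4874. Δ = (V_up−V_dn)/(S_up−S_dn) = (119.3384−126.9283)/(13.8516−6.2617) = -1.0000. V = [p*·119.3384 + (1−p*)·126.9283]/1.4 = 85.6483. B = V − Δ·S = 95.1357.
(3,1): S=20.9872. Δ = (V_up−V_dn)/(S_up−S_dn) = (102.5487−119.3384)/(30.6413−13.8516) = -1.0000. V = [p*·102.5487 + (1−p*)·119.3384]/1.4 = 74.1485. B = V − Δ·S = 95.1357.
(3,2): S=46.4262. Δ = (V_up−V_dn)/(S_up−S_dn) = (65.4077−102.5487)/(67.7823−30.6413) = -1.0000. V = [p*·65.4077 + (1−p*)·102.5487]/1.4 = 48.7095. B = V − Δ·S = 95.1357.
(3,3): S=102.7005. Δ = (V_up−V_dn)/(S_up−S_dn) = (0.0000−65.4077)/(149.9427−67.7823) = -0.7961. V = [p*·0.0000 + (1−p*)·65.4077]/1.4 = 3.5040. B = V − Δ·S = 85.2636.
(2,0): S=14.3748. Δ = (V_up−V_dn)/(S_up−S_dn) = (74.1485−85.6483)/(20.9872−9.4874) = -1.0000. V = [p*·74.1485 + (1−p*)·85.6483]/1.4 = 53.5793. B = V − Δ·S = 67.9541.
(2,1): S=31.7988. Δ = (V_up−V_dn)/(S_up−S_dn) = (48.7095−74.1485)/(46.4262−20.9872) = -1.0000. V = [p*·48.7095 + (1−p*)·74.1485]/1.4 = 36.1553. B = V − Δ·S = 67.9541.
(2,2): S=70.3428. Δ = (V_up−V_dn)/(S_up−S_dn) = (3.5040−48.7095)/(102.7005−46.4262) = -0.8033. V = [p*·3.5040 + (1−p*)·48.7095]/1.4 = 4.9246. B = V − Δ·S = 61.4314.
(1,0): S=21.7800. Δ = (V_up−V_dn)/(S_up−S_dn) = (36.1553−53.5793)/(31.7988−14.3748) = -1.0000. V = [p*·36.1553 + (1−p*)·53.5793]/1.4 = 26.7586. B = V − Δ·S = 48.5386.
(1,1): S=48.1800. Δ = (V_up−V_dn)/(S_up−S_dn) = (4.9246−36.1553)/(70.3428−31.7988) = -0.8103. V = [p*·4.9246 + (1−p*)·36.1553]/1.4 = 5.1906. B = V − Δ·S = 44.2290.
(0,0): S=33.0000. Δ = (V_up−V_dn)/(S_up−S_dn) = (5.1906−26.7586)/(48.1800−21.7800) = -0.8170. V = [p*·5.1906 + (1−p*)·26.7586]/1.4 = 4.8630. B = V − Δ·S = 31.8230.
The time-0 hedge costs 4.8630, which is the no-arbitrage price.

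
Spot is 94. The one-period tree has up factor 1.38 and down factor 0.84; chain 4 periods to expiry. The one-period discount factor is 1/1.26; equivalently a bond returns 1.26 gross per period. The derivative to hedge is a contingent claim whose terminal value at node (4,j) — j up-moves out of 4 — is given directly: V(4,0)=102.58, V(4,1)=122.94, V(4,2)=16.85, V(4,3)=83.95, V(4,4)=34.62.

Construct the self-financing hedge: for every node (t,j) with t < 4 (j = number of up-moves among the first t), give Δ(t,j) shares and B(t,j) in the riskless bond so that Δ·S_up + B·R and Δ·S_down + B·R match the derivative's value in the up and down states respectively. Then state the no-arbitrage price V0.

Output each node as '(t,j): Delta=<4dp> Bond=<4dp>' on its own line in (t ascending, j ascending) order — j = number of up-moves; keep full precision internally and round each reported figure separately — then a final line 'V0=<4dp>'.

(0,0): Delta=-0.0803 Bond=29.4644
(1,0): Delta=0.0727 Bond=25.0441
(1,1): Delta=-0.1069 Bond=40.5769
(2,0): Delta=-1.7282 Bond=151.0036
(2,1): Delta=0.3859 Bond=-2.5725
(2,2): Delta=-0.1926 Bond=66.4695
(3,0): Delta=0.6767 Bond=56.2769
(3,1): Delta=-2.1464 Bond=228.5467
(3,2): Delta=0.8263 Bond=-69.4665
(3,3): Delta=-0.3698 Bond=127.5282
V0=21.9194

Under the risk-neutral measure, an up-move has probability p* = (R−d)/(u−d) = 0.7778 and values discount at R = 1.26.
Payoff layer (t=4): V(4,0)=102.5800, V(4,1)=122.9400, V(4,2)=16.8500, V(4,3)=83.9500, V(4,4)=34.6200
  t=3,j=0: stock 55.7142 → up 76.8856 (V=122.9400), down 46.7999 (V=102.5800). Price 93.9806; hedge Δ=0.6767, bond B=56.2769.
  t=3,j=1: stock 91.5304 → up 126.3120 (V=16.8500), down 76.8856 (V=122.9400). Price 32.0838; hedge Δ=-2.1464, bond B=228.5467.
  t=3,j=2: stock 150.3714 → up 207.5126 (V=83.9500), down 126.3120 (V=16.8500). Price 54.7928; hedge Δ=0.8263, bond B=-69.4665.
  t=3,j=3: stock 247.0388 → up 340.9135 (V=34.6200), down 207.5126 (V=83.9500). Price 36.1764; hedge Δ=-0.3698, bond B=127.5282.
  t=2,j=0: stock 66.3264 → up 91.5304 (V=32.0838), down 55.7142 (V=93.9806). Price 36.3799; hedge Δ=-1.7282, bond B=151.0036.
  t=2,j=1: stock 108.9648 → up 150.3714 (V=54.7928), down 91.5304 (V=32.0838). Price 39.4812; hedge Δ=0.3859, bond B=-2.5725.
  t=2,j=2: stock 179.0136 → up 247.0388 (V=36.1764), down 150.3714 (V=54.7928). Price 31.9947; hedge Δ=-0.1926, bond B=66.4695.
  t=1,j=0: stock 78.9600 → up 108.9648 (V=39.4812), down 66.3264 (V=36.3799). Price 30.7873; hedge Δ=0.0727, bond B=25.0441.
  t=1,j=1: stock 129.7200 → up 179.0136 (V=31.9947), down 108.9648 (V=39.4812). Price 26.7130; hedge Δ=-0.1069, bond B=40.5769.
  t=0,j=0: stock 94.0000 → up 129.7200 (V=26.7130), down 78.9600 (V=30.7873). Price 21.9194; hedge Δ=-0.0803, bond B=29.4644.
Each (Δ,B) replicates both successor values, so the strategy is self-financing and V0 is arbitrage-free.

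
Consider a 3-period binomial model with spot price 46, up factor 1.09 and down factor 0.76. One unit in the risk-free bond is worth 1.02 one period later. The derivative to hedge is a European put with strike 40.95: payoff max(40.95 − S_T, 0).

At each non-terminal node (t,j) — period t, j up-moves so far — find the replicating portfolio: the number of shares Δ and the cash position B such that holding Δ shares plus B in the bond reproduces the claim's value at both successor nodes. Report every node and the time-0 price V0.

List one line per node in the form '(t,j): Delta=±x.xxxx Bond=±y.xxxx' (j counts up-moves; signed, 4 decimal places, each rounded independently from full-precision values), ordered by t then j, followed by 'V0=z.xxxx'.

Under the risk-neutral measure, an up-move has probability p* = (R−d)/(u−d) = 0.7879 and values discount at R = 1.02.
Terminal payoffs: V(3,0)=20.7571, V(3,1)=11.9891, V(3,2)=0.0000, V(3,3)=0.0000
Node (2,0) S=26.5696: V=(p*·11.9891+(1−p*)·20.7571)/1.02=13.5775; Δ=(11.9891−20.7571)/(28.9609−20.1929)=-1.0000; B=V−Δ·S=40.1471
Node (2,1) S=38.1064: V=(p*·0.0000+(1−p*)·11.9891)/1.02=2.4933; Δ=(0.0000−11.9891)/(41.5360−28.9609)=-0.9534; B=V−Δ·S=38.8240
Node (2,2) S=54.6526: V=(p*·0.0000+(1−p*)·0.0000)/1.02=0.0000; Δ=(0.0000−0.0000)/(59.5713−41.5360)=0.0000; B=V−Δ·S=0.0000
Node (1,0) S=34.9600: V=(p*·2.4933+(1−p*)·13.5775)/1.02=4.7495; Δ=(2.4933−13.5775)/(38.1064−26.5696)=-0.9608; B=V−Δ·S=38.3379
Node (1,1) S=50.1400: V=(p*·0.0000+(1−p*)·2.4933)/1.02=0.5185; Δ=(0.0000−2.4933)/(54.6526−38.1064)=-0.1507; B=V−Δ·S=8.0739
Node (0,0) S=46.0000: V=(p*·0.5185+(1−p*)·4.7495)/1.02=1.3882; Δ=(0.5185−4.7495)/(50.1400−34.9600)=-0.2787; B=V−Δ·S=14.2094
The time-0 hedge costs 1.3882, which is the no-arbitrage price.

(0,0): Delta=-0.2787 Bond=14.2094
(1,0): Delta=-0.9608 Bond=38.3379
(1,1): Delta=-0.1507 Bond=8.0739
(2,0): Delta=-1.0000 Bond=40.1471
(2,1): Delta=-0.9534 Bond=38.8240
(2,2): Delta=0.0000 Bond=0.0000
V0=1.3882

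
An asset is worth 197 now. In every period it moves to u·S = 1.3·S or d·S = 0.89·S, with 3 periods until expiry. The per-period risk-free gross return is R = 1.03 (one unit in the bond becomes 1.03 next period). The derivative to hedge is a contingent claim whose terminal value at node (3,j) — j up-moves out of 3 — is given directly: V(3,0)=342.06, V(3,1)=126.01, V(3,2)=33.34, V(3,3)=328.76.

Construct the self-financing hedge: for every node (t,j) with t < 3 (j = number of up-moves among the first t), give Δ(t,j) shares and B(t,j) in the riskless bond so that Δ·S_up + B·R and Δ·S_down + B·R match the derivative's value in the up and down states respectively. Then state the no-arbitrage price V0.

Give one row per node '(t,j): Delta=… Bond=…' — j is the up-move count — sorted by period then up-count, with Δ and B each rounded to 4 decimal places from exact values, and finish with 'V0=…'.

Under the risk-neutral measure, an up-move has probability p* = (R−d)/(u−d) = 0.3415 and values discount at R = 1.03.
Payoff layer (t=3): V(3,0)=342.0600, V(3,1)=126.0100, V(3,2)=33.3400, V(3,3)=328.7600
(2,0): S=156.0437. Δ = (V_up−V_dn)/(S_up−S_dn) = (126.0100−342.0600)/(202.8568−138.8789) = -3.3769. V = [p*·126.0100 + (1−p*)·342.0600]/1.03 = 260.4726. B = V − Δ·S = 787.4239.
(2,1): S=227.9290. Δ = (V_up−V_dn)/(S_up−S_dn) = (33.3400−126.0100)/(296.3077−202.8568) = -0.9916. V = [p*·33.3400 + (1−p*)·126.0100]/1.03 = 91.6180. B = V − Δ·S = 317.6424.
(2,2): S=332.9300. Δ = (V_up−V_dn)/(S_up−S_dn) = (328.7600−33.3400)/(432.8090−296.3077) = 2.1642. V = [p*·328.7600 + (1−p*)·33.3400]/1.03 = 130.3059. B = V − Δ·S = -590.2306.
(1,0): S=175.3300. Δ = (V_up−V_dn)/(S_up−S_dn) = (91.6180−260.4726)/(227.9290−156.0437) = -2.3489. V = [p*·91.6180 + (1−p*)·260.4726]/1.03 = 196.9077. B = V − Δ·S = 608.7482.
(1,1): S=256.1000. Δ = (V_up−V_dn)/(S_up−S_dn) = (130.3059−91.6180)/(332.9300−227.9290) = 0.3685. V = [p*·130.3059 + (1−p*)·91.6180]/1.03 = 101.7753. B = V − Δ·S = 7.4146.
(0,0): S=197.0000. Δ = (V_up−V_dn)/(S_up−S_dn) = (101.7753−196.9077)/(256.1000−175.3300) = -1.1778. V = [p*·101.7753 + (1−p*)·196.9077]/1.03 = 159.6345. B = V − Δ·S = 391.6648.
Self-financing check: at every node Δ·S+B equals the discounted successor values.

(0,0): Delta=-1.1778 Bond=391.6648
(1,0): Delta=-2.3489 Bond=608.7482
(1,1): Delta=0.3685 Bond=7.4146
(2,0): Delta=-3.3769 Bond=787.4239
(2,1): Delta=-0.9916 Bond=317.6424
(2,2): Delta=2.1642 Bond=-590.2306
V0=159.6345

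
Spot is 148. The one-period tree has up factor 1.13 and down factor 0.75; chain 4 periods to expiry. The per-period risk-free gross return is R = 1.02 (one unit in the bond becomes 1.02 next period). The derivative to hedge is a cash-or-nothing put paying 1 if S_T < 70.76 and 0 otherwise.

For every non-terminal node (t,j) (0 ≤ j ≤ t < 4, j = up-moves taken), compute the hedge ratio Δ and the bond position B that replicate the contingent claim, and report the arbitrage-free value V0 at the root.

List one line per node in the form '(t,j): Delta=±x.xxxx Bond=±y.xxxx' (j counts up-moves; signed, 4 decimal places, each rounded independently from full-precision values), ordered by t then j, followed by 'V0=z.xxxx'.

(0,0): Delta=-0.0030 Bond=0.5131
(1,0): Delta=-0.0094 Bond=1.2317
(1,1): Delta=-0.0013 Bond=0.2348
(2,0): Delta=-0.0220 Bond=2.3091
(2,1): Delta=-0.0060 Bond=0.8274
(2,2): Delta=0.0000 Bond=0.0000
(3,0): Delta=0.0000 Bond=0.9804
(3,1): Delta=-0.0280 Bond=2.9154
(3,2): Delta=0.0000 Bond=0.0000
(3,3): Delta=0.0000 Bond=0.0000
V0=0.0702

Risk-neutral probability p* = (R−d)/(u−d) = (1.02−0.75)/(1.13−0.75) = 0.7105.
Payoff layer (t=4): V(4,0)=1.0000, V(4,1)=1.0000, V(4,2)=0.0000, V(4,3)=0.0000, V(4,4)=0.0000
Node (3,0) S=62.4375: V=(p*·1.0000+(1−p*)·1.0000)/1.02=0.9804; Δ=(1.0000−1.0000)/(70.5544−46.8281)=0.0000; B=V−Δ·S=0.9804
Node (3,1) S=94.0725: V=(p*·0.0000+(1−p*)·1.0000)/1.02=0.2838; Δ=(0.0000−1.0000)/(106.3019−70.5544)=-0.0280; B=V−Δ·S=2.9154
Node (3,2) S=141.7359: V=(p*·0.0000+(1−p*)·0.0000)/1.02=0.0000; Δ=(0.0000−0.0000)/(160.1616−106.3019)=0.0000; B=V−Δ·S=0.0000
Node (3,3) S=213.5488: V=(p*·0.0000+(1−p*)·0.0000)/1.02=0.0000; Δ=(0.0000−0.0000)/(241.3101−160.1616)=0.0000; B=V−Δ·S=0.0000
Node (2,0) S=83.2500: V=(p*·0.2838+(1−p*)·0.9804)/1.02=0.4759; Δ=(0.2838−0.9804)/(94.0725−62.4375)=-0.0220; B=V−Δ·S=2.3091
Node (2,1) S=125.4300: V=(p*·0.0000+(1−p*)·0.2838)/1.02=0.0805; Δ=(0.0000−0.2838)/(141.7359−94.0725)=-0.0060; B=V−Δ·S=0.8274
Node (2,2) S=188.9812: V=(p*·0.0000+(1−p*)·0.0000)/1.02=0.0000; Δ=(0.0000−0.0000)/(213.5488−141.7359)=0.0000; B=V−Δ·S=0.0000
Node (1,0) S=111.0000: V=(p*·0.0805+(1−p*)·0.4759)/1.02=0.1912; Δ=(0.0805−0.4759)/(125.4300−83.2500)=-0.0094; B=V−Δ·S=1.2317
Node (1,1) S=167.2400: V=(p*·0.0000+(1−p*)·0.0805)/1.02=0.0229; Δ=(0.0000−0.0805)/(188.9812−125.4300)=-0.0013; B=V−Δ·S=0.2348
Node (0,0) S=148.0000: V=(p*·0.0229+(1−p*)·0.1912)/1.02=0.0702; Δ=(0.0229−0.1912)/(167.2400−111.0000)=-0.0030; B=V−Δ·S=0.5131
Root portfolio cost Δ·148+B reproduces V0=0.0702.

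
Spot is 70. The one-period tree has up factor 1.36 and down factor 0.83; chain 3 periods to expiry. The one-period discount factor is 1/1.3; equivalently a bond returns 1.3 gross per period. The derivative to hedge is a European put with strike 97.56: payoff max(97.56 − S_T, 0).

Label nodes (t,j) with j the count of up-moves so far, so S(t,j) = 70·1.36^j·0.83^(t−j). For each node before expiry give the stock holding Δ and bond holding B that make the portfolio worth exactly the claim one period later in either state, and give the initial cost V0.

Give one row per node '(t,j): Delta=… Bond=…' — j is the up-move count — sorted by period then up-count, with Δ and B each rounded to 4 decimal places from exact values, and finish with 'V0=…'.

No-arbitrage ⇒ martingale measure with p* = (R−d)/(u−d) = 0.8868.
Terminal values V(3,·): V(3,0)=57.5349, V(3,1)=31.9767, V(3,2)=0.0000, V(3,3)=0.0000
(2,0): S=48.2230. Δ = (V_up−V_dn)/(S_up−S_dn) = (31.9767−57.5349)/(65.5833−40.0251) = -1.0000. V = [p*·31.9767 + (1−p*)·57.5349]/1.3 = 26.8232. B = V − Δ·S = 75.0462.
(2,1): S=79.0160. Δ = (V_up−V_dn)/(S_up−S_dn) = (0.0000−31.9767)/(107.4618−65.5833) = -0.7636. V = [p*·0.0000 + (1−p*)·31.9767]/1.3 = 2.7846. B = V − Δ·S = 63.1181.
(2,2): S=129.4720. Δ = (V_up−V_dn)/(S_up−S_dn) = (0.0000−0.0000)/(176.0819−107.4618) = 0.0000. V = [p*·0.0000 + (1−p*)·0.0000]/1.3 = 0.0000. B = V − Δ·S = 0.0000.
(1,0): S=58.1000. Δ = (V_up−V_dn)/(S_up−S_dn) = (2.7846−26.8232)/(79.0160−48.2230) = -0.7806. V = [p*·2.7846 + (1−p*)·26.8232]/1.3 = 4.2354. B = V − Δ·S = 49.5911.
(1,1): S=95.2000. Δ = (V_up−V_dn)/(S_up−S_dn) = (0.0000−2.7846)/(129.4720−79.0160) = -0.0552. V = [p*·0.0000 + (1−p*)·2.7846]/1.3 = 0.2425. B = V − Δ·S = 5.4965.
(0,0): S=70.0000. Δ = (V_up−V_dn)/(S_up−S_dn) = (0.2425−4.2354)/(95.2000−58.1000) = -0.1076. V = [p*·0.2425 + (1−p*)·4.2354]/1.3 = 0.5342. B = V − Δ·S = 8.0679.
Self-financing check: at every node Δ·S+B equals the discounted successor values.

(0,0): Delta=-0.1076 Bond=8.0679
(1,0): Delta=-0.7806 Bond=49.5911
(1,1): Delta=-0.0552 Bond=5.4965
(2,0): Delta=-1.0000 Bond=75.0462
(2,1): Delta=-0.7636 Bond=63.1181
(2,2): Delta=0.0000 Bond=0.0000
V0=0.5342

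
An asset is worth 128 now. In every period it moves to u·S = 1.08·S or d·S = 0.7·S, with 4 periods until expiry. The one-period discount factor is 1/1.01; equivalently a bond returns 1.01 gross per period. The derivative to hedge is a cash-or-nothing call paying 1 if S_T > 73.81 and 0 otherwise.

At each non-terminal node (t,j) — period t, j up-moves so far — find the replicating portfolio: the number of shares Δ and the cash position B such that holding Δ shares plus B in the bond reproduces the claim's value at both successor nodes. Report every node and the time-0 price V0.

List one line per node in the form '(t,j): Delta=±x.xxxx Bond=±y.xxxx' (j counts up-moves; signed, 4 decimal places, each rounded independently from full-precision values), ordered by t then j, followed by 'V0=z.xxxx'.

Since d<R<u, set p* = (R−d)/(u−d) = 0.8158; price each node as the discounted p*-expectation of its children.
Payoff layer (t=4): V(4,0)=0.0000, V(4,1)=0.0000, V(4,2)=0.0000, V(4,3)=1.0000, V(4,4)=1.0000
  t=3,j=0: stock 43.9040 → up 47.4163 (V=0.0000), down 30.7328 (V=0.0000). Price 0.0000; hedge Δ=0.0000, bond B=0.0000.
  t=3,j=1: stock 67.7376 → up 73.1566 (V=0.0000), down 47.4163 (V=0.0000). Price 0.0000; hedge Δ=0.0000, bond B=0.0000.
  t=3,j=2: stock 104.5094 → up 112.8702 (V=1.0000), down 73.1566 (V=0.0000). Price 0.8077; hedge Δ=0.0252, bond B=-1.8239.
  t=3,j=3: stock 161.2431 → up 174.1426 (V=1.0000), down 112.8702 (V=1.0000). Price 0.9901; hedge Δ=0.0000, bond B=0.9901.
  t=2,j=0: stock 62.7200 → up 67.7376 (V=0.0000), down 43.9040 (V=0.0000). Price 0.0000; hedge Δ=0.0000, bond B=0.0000.
  t=2,j=1: stock 96.7680 → up 104.5094 (V=0.8077), down 67.7376 (V=0.0000). Price 0.6524; hedge Δ=0.0220, bond B=-1.4732.
  t=2,j=2: stock 149.2992 → up 161.2431 (V=0.9901), down 104.5094 (V=0.8077). Price 0.9470; hedge Δ=0.0032, bond B=0.4671.
  t=1,j=0: stock 89.6000 → up 96.7680 (V=0.6524), down 62.7200 (V=0.0000). Price 0.5270; hedge Δ=0.0192, bond B=-1.1899.
  t=1,j=1: stock 138.2400 → up 149.2992 (V=0.9470), down 96.7680 (V=0.6524). Price 0.8839; hedge Δ=0.0056, bond B=0.1086.
  t=0,j=0: stock 128.0000 → up 138.2400 (V=0.8839), down 89.6000 (V=0.5270). Price 0.8101; hedge Δ=0.0073, bond B=-0.1293.
Check: Δ(0,0)·S0 + B(0,0) = 0.8101 = V0.

(0,0): Delta=0.0073 Bond=-0.1293
(1,0): Delta=0.0192 Bond=-1.1899
(1,1): Delta=0.0056 Bond=0.1086
(2,0): Delta=0.0000 Bond=0.0000
(2,1): Delta=0.0220 Bond=-1.4732
(2,2): Delta=0.0032 Bond=0.4671
(3,0): Delta=0.0000 Bond=0.0000
(3,1): Delta=0.0000 Bond=0.0000
(3,2): Delta=0.0252 Bond=-1.8239
(3,3): Delta=0.0000 Bond=0.9901
V0=0.8101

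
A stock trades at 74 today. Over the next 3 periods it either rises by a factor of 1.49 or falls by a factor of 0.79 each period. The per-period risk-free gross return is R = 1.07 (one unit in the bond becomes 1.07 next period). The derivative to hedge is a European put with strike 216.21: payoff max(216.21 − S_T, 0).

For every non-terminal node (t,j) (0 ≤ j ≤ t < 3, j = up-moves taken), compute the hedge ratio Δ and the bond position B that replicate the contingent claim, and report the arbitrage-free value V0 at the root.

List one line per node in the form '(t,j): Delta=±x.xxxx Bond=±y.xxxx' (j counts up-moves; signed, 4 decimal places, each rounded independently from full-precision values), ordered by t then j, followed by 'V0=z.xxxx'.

No-arbitrage ⇒ martingale measure with p* = (R−d)/(u−d) = 0.4000.
Terminal payoffs: V(3,0)=179.7251, V(3,1)=147.3967, V(3,2)=86.4230, V(3,3)=0.0000
(2,0): S=46.1834. Δ = (V_up−V_dn)/(S_up−S_dn) = (147.3967−179.7251)/(68.8133−36.4849) = -1.0000. V = [p*·147.3967 + (1−p*)·179.7251]/1.07 = 155.8820. B = V − Δ·S = 202.0654.
(2,1): S=87.1054. Δ = (V_up−V_dn)/(S_up−S_dn) = (86.4230−147.3967)/(129.7870−68.8133) = -1.0000. V = [p*·86.4230 + (1−p*)·147.3967]/1.07 = 114.9600. B = V − Δ·S = 202.0654.
(2,2): S=164.2874. Δ = (V_up−V_dn)/(S_up−S_dn) = (0.0000−86.4230)/(244.7882−129.7870) = -0.7515. V = [p*·0.0000 + (1−p*)·86.4230]/1.07 = 48.4615. B = V − Δ·S = 171.9228.
(1,0): S=58.4600. Δ = (V_up−V_dn)/(S_up−S_dn) = (114.9600−155.8820)/(87.1054−46.1834) = -1.0000. V = [p*·114.9600 + (1−p*)·155.8820]/1.07 = 130.3862. B = V − Δ·S = 188.8462.
(1,1): S=110.2600. Δ = (V_up−V_dn)/(S_up−S_dn) = (48.4615−114.9600)/(164.2874−87.1054) = -0.8616. V = [p*·48.4615 + (1−p*)·114.9600]/1.07 = 82.5800. B = V − Δ·S = 177.5779.
(0,0): S=74.0000. Δ = (V_up−V_dn)/(S_up−S_dn) = (82.5800−130.3862)/(110.2600−58.4600) = -0.9229. V = [p*·82.5800 + (1−p*)·130.3862]/1.07 = 103.9848. B = V − Δ·S = 172.2793.
Each (Δ,B) replicates both successor values, so the strategy is self-financing and V0 is arbitrage-free.

(0,0): Delta=-0.9229 Bond=172.2793
(1,0): Delta=-1.0000 Bond=188.8462
(1,1): Delta=-0.8616 Bond=177.5779
(2,0): Delta=-1.0000 Bond=202.0654
(2,1): Delta=-1.0000 Bond=202.0654
(2,2): Delta=-0.7515 Bond=171.9228
V0=103.9848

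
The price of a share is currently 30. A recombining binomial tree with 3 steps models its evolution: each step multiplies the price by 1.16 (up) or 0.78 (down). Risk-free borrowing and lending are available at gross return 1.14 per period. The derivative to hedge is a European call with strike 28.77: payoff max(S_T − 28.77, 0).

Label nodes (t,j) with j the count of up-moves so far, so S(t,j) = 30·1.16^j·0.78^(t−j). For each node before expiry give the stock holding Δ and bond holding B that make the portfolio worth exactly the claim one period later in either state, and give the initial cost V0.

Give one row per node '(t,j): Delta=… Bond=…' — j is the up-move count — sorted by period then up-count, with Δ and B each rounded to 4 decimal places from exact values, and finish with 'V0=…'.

(0,0): Delta=0.9476 Bond=-17.8040
(1,0): Delta=0.2539 Bond=-4.0655
(1,1): Delta=0.9735 Bond=-21.1983
(2,0): Delta=0.0000 Bond=0.0000
(2,1): Delta=0.2634 Bond=-4.8922
(2,2): Delta=1.0000 Bond=-25.2368
V0=10.6229

No-arbitrage ⇒ martingale measure with p* = (R−d)/(u−d) = 0.9474.
At expiry t=3: V(3,0)=0.0000, V(3,1)=0.0000, V(3,2)=2.7170, V(3,3)=18.0569
Node (2,0) S=18.2520: V=(p*·0.0000+(1−p*)·0.0000)/1.14=0.0000; Δ=(0.0000−0.0000)/(21.1723−14.2366)=0.0000; B=V−Δ·S=0.0000
Node (2,1) S=27.1440: V=(p*·2.7170+(1−p*)·0.0000)/1.14=2.2579; Δ=(2.7170−0.0000)/(31.4870−21.1723)=0.2634; B=V−Δ·S=-4.8922
Node (2,2) S=40.3680: V=(p*·18.0569+(1−p*)·2.7170)/1.14=15.1312; Δ=(18.0569−2.7170)/(46.8269−31.4870)=1.0000; B=V−Δ·S=-25.2368
Node (1,0) S=23.4000: V=(p*·2.2579+(1−p*)·0.0000)/1.14=1.8764; Δ=(2.2579−0.0000)/(27.1440−18.2520)=0.2539; B=V−Δ·S=-4.0655
Node (1,1) S=34.8000: V=(p*·15.1312+(1−p*)·2.2579)/1.14=12.6786; Δ=(15.1312−2.2579)/(40.3680−27.1440)=0.9735; B=V−Δ·S=-21.1983
Node (0,0) S=30.0000: V=(p*·12.6786+(1−p*)·1.8764)/1.14=10.6229; Δ=(12.6786−1.8764)/(34.8000−23.4000)=0.9476; B=V−Δ·S=-17.8040
Check: Δ(0,0)·S0 + B(0,0) = 10.6229 = V0.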